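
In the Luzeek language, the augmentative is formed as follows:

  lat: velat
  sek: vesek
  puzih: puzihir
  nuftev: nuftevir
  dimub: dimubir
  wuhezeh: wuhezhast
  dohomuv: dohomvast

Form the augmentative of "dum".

"dum" has 1 vowel. The stems with 1 vowel (lat → velat, sek → vesek) add the prefix ve-.
The other patterns: stems with 2 vowels add -ir; stems with 3 vowels delete the last vowel and add -ast.
So dum → vedum.

vedum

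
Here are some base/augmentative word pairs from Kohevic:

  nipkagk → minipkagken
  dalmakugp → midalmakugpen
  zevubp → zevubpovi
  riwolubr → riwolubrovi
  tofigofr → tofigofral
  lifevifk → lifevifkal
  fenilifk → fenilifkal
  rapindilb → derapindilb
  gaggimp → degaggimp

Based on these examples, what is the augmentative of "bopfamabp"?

"bopfamabp" has second-to-last letter 'b'. The stems whose second-to-last letter is 'b' (zevubp → zevubpovi, riwolubr → riwolubrovi) add -ovi.
The other patterns: stems whose second-to-last letter is 'g' add mi- … -en around the stem; stems whose second-to-last letter is 'f' add -al; stems whose second-to-last letter is 'l' or 'm' add the prefix de-.
So bopfamabp → bopfamabpovi.

bopfamabpovi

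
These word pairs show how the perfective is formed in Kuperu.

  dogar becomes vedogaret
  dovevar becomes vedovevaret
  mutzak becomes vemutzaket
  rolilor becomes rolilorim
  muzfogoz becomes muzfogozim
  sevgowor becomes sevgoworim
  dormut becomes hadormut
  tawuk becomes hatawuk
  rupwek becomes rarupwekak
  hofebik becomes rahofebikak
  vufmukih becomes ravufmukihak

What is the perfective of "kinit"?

rakinitak

"kinit" has last vowel 'i'. The stems whose last vowel is 'i' (hofebik → rahofebikak, vufmukih → ravufmukihak) add ra- … -ak around the stem.
The other patterns: stems whose last vowel is 'a' add ve- … -et around the stem; stems whose last vowel is 'o' add -im; stems whose last vowel is 'u' add the prefix ha-.
So kinit → rakinitak.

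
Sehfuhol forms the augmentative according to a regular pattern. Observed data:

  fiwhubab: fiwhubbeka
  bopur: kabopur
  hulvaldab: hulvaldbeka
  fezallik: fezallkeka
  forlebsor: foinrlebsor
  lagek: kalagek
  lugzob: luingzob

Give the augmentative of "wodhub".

kawodhub

"wodhub" has last vowel 'u'. The one such stem in the data (bopur → kabopur) adds the prefix ka-, so the same rule applies.
So wodhub → kawodhub.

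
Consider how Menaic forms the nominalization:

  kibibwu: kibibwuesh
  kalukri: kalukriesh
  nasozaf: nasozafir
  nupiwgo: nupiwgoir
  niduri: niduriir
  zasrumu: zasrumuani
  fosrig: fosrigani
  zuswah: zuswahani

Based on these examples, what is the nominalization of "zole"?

zoleani

kalukri and niduri both end in -i yet inflect differently (kalukriesh, niduriir), so the final letter is not what conditions the rule; the first letter is.
"zole" begins with z-. The stems beginning with z- (zasrumu → zasrumuani, zuswah → zuswahani) add -ani.
The other patterns: stems beginning with k- add -esh; stems beginning with n- add -ir.
So zole → zoleani.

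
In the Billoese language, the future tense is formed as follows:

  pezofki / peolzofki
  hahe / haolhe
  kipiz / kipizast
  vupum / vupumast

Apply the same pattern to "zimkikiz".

pezofki and kipiz both have last vowel 'i' yet inflect differently (peolzofki, kipizast), so the last vowel is not what conditions the rule; whether the stem ends in a vowel or a consonant is.
"zimkikiz" ends in a consonant. The stems ending in a consonant (kipiz → kipizast, vupum → vupumast) add -ast.
The other pattern: stems ending in a vowel insert -ol- after the first vowel.
So zimkikiz → zimkikizast.

zimkikizast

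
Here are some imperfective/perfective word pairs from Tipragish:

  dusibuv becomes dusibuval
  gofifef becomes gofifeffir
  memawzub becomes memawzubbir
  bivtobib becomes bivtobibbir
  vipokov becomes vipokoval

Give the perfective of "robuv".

dusibuv and memawzub both have last vowel 'u' yet inflect differently (dusibuval, memawzubbir), so the last vowel is not what conditions the rule; the final letter is.
"robuv" ends in -v. The stems ending in -v (vipokov → vipokoval, dusibuv → dusibuval) add -al.
The other pattern: stems ending in -b or -f double the final consonant and add -ir.
So robuv → robuval.

robuval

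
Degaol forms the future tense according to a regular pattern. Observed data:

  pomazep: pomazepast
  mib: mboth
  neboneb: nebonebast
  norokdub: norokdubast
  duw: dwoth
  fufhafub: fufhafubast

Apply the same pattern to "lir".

lroth

"lir" has 1 vowel. The stems with 1 vowel (duw → dwoth, mib → mboth) delete the last vowel and add -oth.
The other pattern: stems with 3 vowels add -ast.
So lir → lroth.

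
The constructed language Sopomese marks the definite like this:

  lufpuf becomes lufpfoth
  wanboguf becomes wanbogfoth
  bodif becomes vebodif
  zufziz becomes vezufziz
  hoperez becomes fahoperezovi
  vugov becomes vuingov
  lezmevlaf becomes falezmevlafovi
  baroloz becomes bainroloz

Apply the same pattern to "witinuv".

bodif and lufpuf both end in -f yet inflect differently (vebodif, lufpfoth), so the final letter is not what conditions the rule; the last vowel is.
"witinuv" has last vowel 'u'. The stems whose last vowel is 'u' (lufpuf → lufpfoth, wanboguf → wanbogfoth) delete the last vowel and add -oth.
So witinuv → witinvoth.

witinvoth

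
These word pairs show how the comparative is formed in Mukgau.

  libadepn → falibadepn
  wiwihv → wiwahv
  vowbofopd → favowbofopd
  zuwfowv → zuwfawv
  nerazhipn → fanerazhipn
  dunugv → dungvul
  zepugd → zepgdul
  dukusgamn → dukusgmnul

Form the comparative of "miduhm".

midahm

"miduhm" has second-to-last letter 'h'. The one such stem in the data (wiwihv → wiwahv) changes the last vowel to 'a' (as does zuwfowv), so the same rule applies.
So miduhm → midahm.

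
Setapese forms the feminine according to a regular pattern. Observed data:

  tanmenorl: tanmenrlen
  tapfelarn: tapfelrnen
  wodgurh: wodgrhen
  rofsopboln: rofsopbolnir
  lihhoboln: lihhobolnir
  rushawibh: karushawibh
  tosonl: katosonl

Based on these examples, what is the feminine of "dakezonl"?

tapfelarn and rofsopboln both end in -n yet inflect differently (tapfelrnen, rofsopbolnir), so the final letter is not what conditions the rule; the second-to-last letter is.
"dakezonl" has second-to-last letter 'n'. The one such stem in the data (tosonl → katosonl) adds the prefix ka-, so the same rule applies.
So dakezonl → kadakezonl.

kadakezonl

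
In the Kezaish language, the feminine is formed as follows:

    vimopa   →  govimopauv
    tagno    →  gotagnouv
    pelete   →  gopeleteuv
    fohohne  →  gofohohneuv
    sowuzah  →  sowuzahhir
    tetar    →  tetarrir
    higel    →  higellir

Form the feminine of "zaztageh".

vimopa and sowuzah both have last vowel 'a' yet inflect differently (govimopauv, sowuzahhir), so the last vowel is not what conditions the rule; whether the stem ends in a vowel or a consonant is.
"zaztageh" ends in a consonant. The stems ending in a consonant (sowuzah → sowuzahhir, tetar → tetarrir, higel → higellir) double the final consonant and add -ir.
The other pattern: stems ending in a vowel add go- … -uv around the stem.
So zaztageh → zaztagehhir.

zaztagehhir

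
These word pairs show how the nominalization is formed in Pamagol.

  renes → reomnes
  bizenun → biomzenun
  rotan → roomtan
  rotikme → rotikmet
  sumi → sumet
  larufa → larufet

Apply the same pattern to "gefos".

geomfos

rotan and larufa both have last vowel 'a' yet inflect differently (roomtan, larufet), so the last vowel is not what conditions the rule; whether the stem ends in a vowel or a consonant is.
"gefos" ends in a consonant. The stems ending in a consonant (renes → reomnes, rotan → roomtan, bizenun → biomzenun) insert -om- after the first vowel.
The other pattern: stems ending in a vowel drop the final letter and add -et.
So gefos → geomfos.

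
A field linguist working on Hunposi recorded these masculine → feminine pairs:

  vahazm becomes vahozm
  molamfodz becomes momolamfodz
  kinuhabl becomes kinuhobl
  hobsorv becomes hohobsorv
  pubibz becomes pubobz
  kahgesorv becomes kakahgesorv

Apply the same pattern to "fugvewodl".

molamfodz and pubibz both end in -z yet inflect differently (momolamfodz, pubobz), so the final letter is not what conditions the rule; the second-to-last letter is.
"fugvewodl" has second-to-last letter 'd'. The one such stem in the data (molamfodz → momolamfodz) repeats the first consonant+vowel as a prefix (as do kahgesorv, hobsorv), so the same rule applies.
The other pattern: stems whose second-to-last letter is 'b' or 'z' change the last vowel to 'o'.
So fugvewodl → fufugvewodl.

fufugvewodl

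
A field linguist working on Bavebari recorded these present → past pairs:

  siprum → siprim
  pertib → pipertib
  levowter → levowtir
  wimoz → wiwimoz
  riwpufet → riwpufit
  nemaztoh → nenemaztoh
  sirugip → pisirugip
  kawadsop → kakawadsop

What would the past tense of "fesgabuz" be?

fesgabiz

"fesgabuz" has last vowel 'u'. The one such stem in the data (siprum → siprim) changes the last vowel to 'i' (as do levowter, riwpufet), so the same rule applies.
The other patterns: stems whose last vowel is 'o' repeat the first consonant+vowel as a prefix; stems whose last vowel is 'i' add the prefix pi-.
So fesgabuz → fesgabiz.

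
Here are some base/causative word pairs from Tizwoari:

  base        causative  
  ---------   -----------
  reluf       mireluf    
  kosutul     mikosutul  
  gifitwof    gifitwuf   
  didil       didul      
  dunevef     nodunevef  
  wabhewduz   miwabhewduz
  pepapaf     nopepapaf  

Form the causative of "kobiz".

"kobiz" has last vowel 'i'. The one such stem in the data (didil → didul) changes the last vowel to 'u' (as does gifitwof), so the same rule applies.
So kobiz → kobuz.

kobuz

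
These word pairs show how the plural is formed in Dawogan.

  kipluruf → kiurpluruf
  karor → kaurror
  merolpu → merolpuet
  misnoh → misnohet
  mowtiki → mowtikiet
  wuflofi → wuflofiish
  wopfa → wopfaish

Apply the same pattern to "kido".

kiurdo

"kido" begins with k-. The stems beginning with k- (kipluruf → kiurpluruf, karor → kaurror) insert -ur- after the first vowel.
So kido → kiurdo.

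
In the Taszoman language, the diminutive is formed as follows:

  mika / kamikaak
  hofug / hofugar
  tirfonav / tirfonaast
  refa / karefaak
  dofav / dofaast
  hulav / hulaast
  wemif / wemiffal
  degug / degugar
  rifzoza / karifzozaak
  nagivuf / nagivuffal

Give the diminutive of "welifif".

"welifif" ends in -f. The stems ending in -f (wemif → wemiffal, nagivuf → nagivuffal) double the final consonant and add -al.
So welifif → welififfal.

welififfal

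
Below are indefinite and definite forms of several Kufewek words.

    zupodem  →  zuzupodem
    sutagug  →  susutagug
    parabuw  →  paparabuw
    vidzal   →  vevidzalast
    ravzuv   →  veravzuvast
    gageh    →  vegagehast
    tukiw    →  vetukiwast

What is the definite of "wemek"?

vewemekast

"wemek" has 2 vowels. The stems with 2 vowels (vidzal → vevidzalast, ravzuv → veravzuvast, gageh → vegagehast) add ve- … -ast around the stem.
The other pattern: stems with 3 vowels repeat the first consonant+vowel as a prefix.
So wemek → vewemekast.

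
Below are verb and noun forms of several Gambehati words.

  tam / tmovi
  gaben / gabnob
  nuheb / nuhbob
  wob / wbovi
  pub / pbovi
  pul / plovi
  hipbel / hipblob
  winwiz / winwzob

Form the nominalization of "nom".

pul and hipbel both end in -l yet inflect differently (plovi, hipblob), so the final letter is not what conditions the rule; the number of vowels is.
"nom" has 1 vowel. The stems with 1 vowel (pul → plovi, tam → tmovi, wob → wbovi) delete the last vowel and add -ovi.
The other pattern: stems with 2 vowels delete the last vowel and add -ob.
So nom → nmovi.

nmovi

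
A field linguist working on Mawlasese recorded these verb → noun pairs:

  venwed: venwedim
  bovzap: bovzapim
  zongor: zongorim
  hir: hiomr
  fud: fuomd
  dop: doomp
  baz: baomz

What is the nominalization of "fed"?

zongor and hir both end in -r yet inflect differently (zongorim, hiomr), so the final letter is not what conditions the rule; the number of vowels is.
"fed" has 1 vowel. The stems with 1 vowel (hir → hiomr, fud → fuomd, dop → doomp) insert -om- after the first vowel.
The other pattern: stems with 2 vowels add -im.
So fed → feomd.

feomd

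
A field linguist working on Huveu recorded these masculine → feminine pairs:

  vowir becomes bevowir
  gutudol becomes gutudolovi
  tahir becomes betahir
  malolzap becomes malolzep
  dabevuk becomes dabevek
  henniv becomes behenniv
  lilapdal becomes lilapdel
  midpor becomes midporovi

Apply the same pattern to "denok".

"denok" has last vowel 'o'. The stems whose last vowel is 'o' (gutudol → gutudolovi, midpor → midporovi) add -ovi.
So denok → denokovi.

denokovi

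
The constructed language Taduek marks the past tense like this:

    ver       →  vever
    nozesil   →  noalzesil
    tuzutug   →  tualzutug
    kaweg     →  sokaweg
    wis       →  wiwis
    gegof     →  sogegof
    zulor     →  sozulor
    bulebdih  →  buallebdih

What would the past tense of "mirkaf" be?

somirkaf

"mirkaf" has 2 vowels. The stems with 2 vowels (gegof → sogegof, zulor → sozulor, kaweg → sokaweg) add the prefix so-.
The other patterns: stems with 1 vowel repeat the first consonant+vowel as a prefix; stems with 3 vowels insert -al- after the first vowel.
So mirkaf → somirkaf.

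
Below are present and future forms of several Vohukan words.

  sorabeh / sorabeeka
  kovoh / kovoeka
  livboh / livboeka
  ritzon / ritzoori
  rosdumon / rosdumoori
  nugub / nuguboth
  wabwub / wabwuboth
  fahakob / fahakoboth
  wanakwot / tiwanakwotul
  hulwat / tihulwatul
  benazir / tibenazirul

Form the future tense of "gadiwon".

"gadiwon" ends in -n. The stems ending in -n (ritzon → ritzoori, rosdumon → rosdumoori) drop the final letter and add -ori.
So gadiwon → gadiwoori.

gadiwoori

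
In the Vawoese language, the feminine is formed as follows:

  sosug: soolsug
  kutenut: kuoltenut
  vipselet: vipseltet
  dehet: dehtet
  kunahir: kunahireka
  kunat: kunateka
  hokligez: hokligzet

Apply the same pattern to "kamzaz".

vipselet and kutenut both end in -t yet inflect differently (vipseltet, kuoltenut), so the final letter is not what conditions the rule; the last vowel is.
"kamzaz" has last vowel 'a'. The one such stem in the data (kunat → kunateka) adds -eka, so the same rule applies.
So kamzaz → kamzazeka.

kamzazeka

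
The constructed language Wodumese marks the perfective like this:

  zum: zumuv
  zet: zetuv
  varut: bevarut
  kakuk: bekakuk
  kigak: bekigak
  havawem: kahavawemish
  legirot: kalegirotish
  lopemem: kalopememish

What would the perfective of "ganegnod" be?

zet and varut both end in -t yet inflect differently (zetuv, bevarut), so the final letter is not what conditions the rule; the number of vowels is.
"ganegnod" has 3 vowels. The stems with 3 vowels (havawem → kahavawemish, legirot → kalegirotish, lopemem → kalopememish) add ka- … -ish around the stem.
So ganegnod → kaganegnodish.

kaganegnodish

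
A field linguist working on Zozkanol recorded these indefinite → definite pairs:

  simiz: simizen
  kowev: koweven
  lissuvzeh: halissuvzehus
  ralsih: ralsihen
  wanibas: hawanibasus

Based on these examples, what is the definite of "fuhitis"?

hafuhitisus

lissuvzeh and ralsih both end in -h yet inflect differently (halissuvzehus, ralsihen), so the final letter is not what conditions the rule; the number of vowels is.
"fuhitis" has 3 vowels. The stems with 3 vowels (wanibas → hawanibasus, lissuvzeh → halissuvzehus) add ha- … -us around the stem.
The other pattern: stems with 2 vowels add -en.
So fuhitis → hafuhitisus.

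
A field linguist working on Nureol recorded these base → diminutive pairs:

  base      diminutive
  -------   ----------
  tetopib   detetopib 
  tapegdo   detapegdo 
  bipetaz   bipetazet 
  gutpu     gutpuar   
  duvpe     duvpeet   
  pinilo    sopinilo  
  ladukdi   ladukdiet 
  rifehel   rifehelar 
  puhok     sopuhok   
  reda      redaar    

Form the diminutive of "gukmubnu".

gukmubnuar

tapegdo and pinilo both end in -o yet inflect differently (detapegdo, sopinilo), so the final letter is not what conditions the rule; the first letter is.
"gukmubnu" begins with g-. The one such stem in the data (gutpu → gutpuar) adds -ar, so the same rule applies.
The other patterns: stems beginning with t- add the prefix de-; stems beginning with p- add the prefix so-; stems beginning with b-, d- or l- add -et.
So gukmubnu → gukmubnuar.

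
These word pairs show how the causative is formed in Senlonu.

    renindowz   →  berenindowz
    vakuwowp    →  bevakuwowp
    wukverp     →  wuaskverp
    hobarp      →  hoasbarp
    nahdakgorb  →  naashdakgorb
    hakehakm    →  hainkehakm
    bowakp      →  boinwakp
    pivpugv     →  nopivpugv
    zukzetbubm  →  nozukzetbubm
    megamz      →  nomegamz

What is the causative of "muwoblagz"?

"muwoblagz" has second-to-last letter 'g'. The one such stem in the data (pivpugv → nopivpugv) adds the prefix no-, so the same rule applies.
The other patterns: stems whose second-to-last letter is 'w' add the prefix be-; stems whose second-to-last letter is 'r' insert -as- after the first vowel; stems whose second-to-last letter is 'k' insert -in- after the first vowel.
So muwoblagz → nomuwoblagz.

nomuwoblagz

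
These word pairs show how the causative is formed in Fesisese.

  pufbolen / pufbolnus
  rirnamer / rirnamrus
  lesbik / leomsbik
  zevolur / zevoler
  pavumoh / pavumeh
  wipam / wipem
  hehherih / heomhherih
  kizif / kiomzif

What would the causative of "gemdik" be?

geommdik

hehherih and pavumoh both end in -h yet inflect differently (heomhherih, pavumeh), so the final letter is not what conditions the rule; the last vowel is.
"gemdik" has last vowel 'i'. The stems whose last vowel is 'i' (kizif → kiomzif, lesbik → leomsbik, hehherih → heomhherih) insert -om- after the first vowel.
The other patterns: stems whose last vowel is 'e' delete the last vowel and add -us; stems whose last vowel is 'a', 'o' or 'u' change the last vowel to 'e'.
So gemdik → geommdik.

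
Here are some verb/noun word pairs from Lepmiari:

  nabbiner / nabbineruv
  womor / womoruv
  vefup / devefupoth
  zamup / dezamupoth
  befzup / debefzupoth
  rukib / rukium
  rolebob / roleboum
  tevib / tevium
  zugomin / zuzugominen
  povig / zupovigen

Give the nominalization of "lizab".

womor and rolebob both have last vowel 'o' yet inflect differently (womoruv, roleboum), so the last vowel is not what conditions the rule; the final letter is.
"lizab" ends in -b. The stems ending in -b (rukib → rukium, rolebob → roleboum, tevib → tevium) drop the final letter and add -um.
The other patterns: stems ending in -r add -uv; stems ending in -p add de- … -oth around the stem; stems ending in -g or -n add zu- … -en around the stem.
So lizab → lizaum.

lizaum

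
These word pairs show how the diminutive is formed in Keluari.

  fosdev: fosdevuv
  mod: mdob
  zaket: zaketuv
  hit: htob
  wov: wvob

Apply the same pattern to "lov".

lvob

zaket and hit both end in -t yet inflect differently (zaketuv, htob), so the final letter is not what conditions the rule; the number of vowels is.
"lov" has 1 vowel. The stems with 1 vowel (hit → htob, wov → wvob, mod → mdob) delete the last vowel and add -ob.
The other pattern: stems with 2 vowels add -uv.
So lov → lvob.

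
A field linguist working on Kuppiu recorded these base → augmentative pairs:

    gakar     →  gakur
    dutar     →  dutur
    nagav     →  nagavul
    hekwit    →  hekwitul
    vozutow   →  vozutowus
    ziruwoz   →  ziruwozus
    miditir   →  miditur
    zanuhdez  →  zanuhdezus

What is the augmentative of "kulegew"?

gakar and nagav both have last vowel 'a' yet inflect differently (gakur, nagavul), so the last vowel is not what conditions the rule; the final letter is.
"kulegew" ends in -w. The one such stem in the data (vozutow → vozutowus) adds -us, so the same rule applies.
So kulegew → kulegewus.

kulegewus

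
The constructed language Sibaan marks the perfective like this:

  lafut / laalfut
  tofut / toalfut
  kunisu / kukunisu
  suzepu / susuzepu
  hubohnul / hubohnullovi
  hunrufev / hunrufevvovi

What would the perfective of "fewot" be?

fealwot

lafut and kunisu both have last vowel 'u' yet inflect differently (laalfut, kukunisu), so the last vowel is not what conditions the rule; the final letter is.
"fewot" ends in -t. The stems ending in -t (lafut → laalfut, tofut → toalfut) insert -al- after the first vowel.
The other patterns: stems ending in -u repeat the first consonant+vowel as a prefix; stems ending in -l or -v double the final consonant and add -ovi.
So fewot → fealwot.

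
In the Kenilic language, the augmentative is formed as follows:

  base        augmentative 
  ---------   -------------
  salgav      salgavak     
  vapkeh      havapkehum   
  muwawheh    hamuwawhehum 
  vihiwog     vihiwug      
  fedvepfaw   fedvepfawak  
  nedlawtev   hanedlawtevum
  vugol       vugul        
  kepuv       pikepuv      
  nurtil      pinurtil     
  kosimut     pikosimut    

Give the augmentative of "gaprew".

hagaprewum

nedlawtev and salgav both end in -v yet inflect differently (hanedlawtevum, salgavak), so the final letter is not what conditions the rule; the last vowel is.
"gaprew" has last vowel 'e'. The stems whose last vowel is 'e' (muwawheh → hamuwawhehum, nedlawtev → hanedlawtevum, vapkeh → havapkehum) add ha- … -um around the stem.
The other patterns: stems whose last vowel is 'o' change the last vowel to 'u'; stems whose last vowel is 'a' add -ak; stems whose last vowel is 'i' or 'u' add the prefix pi-.
So gaprew → hagaprewum.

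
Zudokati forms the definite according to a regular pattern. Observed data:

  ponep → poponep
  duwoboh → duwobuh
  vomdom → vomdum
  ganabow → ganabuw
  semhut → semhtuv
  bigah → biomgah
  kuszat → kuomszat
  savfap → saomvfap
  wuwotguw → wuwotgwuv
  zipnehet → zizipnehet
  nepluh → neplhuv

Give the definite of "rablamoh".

rablamuh

bigah and nepluh both end in -h yet inflect differently (biomgah, neplhuv), so the final letter is not what conditions the rule; the last vowel is.
"rablamoh" has last vowel 'o'. The stems whose last vowel is 'o' (ganabow → ganabuw, duwoboh → duwobuh, vomdom → vomdum) change the last vowel to 'u'.
The other patterns: stems whose last vowel is 'a' insert -om- after the first vowel; stems whose last vowel is 'u' delete the last vowel and add -uv; stems whose last vowel is 'e' repeat the first consonant+vowel as a prefix.
So rablamoh → rablamuh.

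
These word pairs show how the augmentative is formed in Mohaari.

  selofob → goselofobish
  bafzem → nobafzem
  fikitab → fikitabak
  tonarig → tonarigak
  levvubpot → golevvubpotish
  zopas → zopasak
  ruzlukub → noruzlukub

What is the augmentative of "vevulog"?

"vevulog" has last vowel 'o'. The stems whose last vowel is 'o' (selofob → goselofobish, levvubpot → golevvubpotish) add go- … -ish around the stem.
The other patterns: stems whose last vowel is 'a' or 'i' add -ak; stems whose last vowel is 'e' or 'u' add the prefix no-.
So vevulog → govevulogish.

govevulogish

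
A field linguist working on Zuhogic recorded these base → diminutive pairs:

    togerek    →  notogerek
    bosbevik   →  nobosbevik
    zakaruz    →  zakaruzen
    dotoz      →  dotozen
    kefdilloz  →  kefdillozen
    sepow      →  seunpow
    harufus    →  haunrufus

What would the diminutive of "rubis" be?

ruunbis

dotoz and sepow both have last vowel 'o' yet inflect differently (dotozen, seunpow), so the last vowel is not what conditions the rule; the final letter is.
"rubis" ends in -s. The one such stem in the data (harufus → haunrufus) inserts -un- after the first vowel (as does sepow), so the same rule applies.
So rubis → ruunbis.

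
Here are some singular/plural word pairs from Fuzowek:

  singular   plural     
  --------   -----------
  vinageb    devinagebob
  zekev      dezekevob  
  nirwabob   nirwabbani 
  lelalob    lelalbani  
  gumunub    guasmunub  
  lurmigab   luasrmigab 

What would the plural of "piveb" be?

vinageb and nirwabob both end in -b yet inflect differently (devinagebob, nirwabbani), so the final letter is not what conditions the rule; the last vowel is.
"piveb" has last vowel 'e'. The stems whose last vowel is 'e' (vinageb → devinagebob, zekev → dezekevob) add de- … -ob around the stem.
So piveb → depivebob.

depivebob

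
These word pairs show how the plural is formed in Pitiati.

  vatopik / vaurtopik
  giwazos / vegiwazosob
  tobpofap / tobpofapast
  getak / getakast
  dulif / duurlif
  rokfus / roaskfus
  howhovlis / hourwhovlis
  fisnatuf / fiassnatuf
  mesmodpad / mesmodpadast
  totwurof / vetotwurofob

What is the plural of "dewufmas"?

dewufmasast

"dewufmas" has last vowel 'a'. The stems whose last vowel is 'a' (getak → getakast, mesmodpad → mesmodpadast, tobpofap → tobpofapast) add -ast.
The other patterns: stems whose last vowel is 'i' insert -ur- after the first vowel; stems whose last vowel is 'o' add ve- … -ob around the stem; stems whose last vowel is 'u' insert -as- after the first vowel.
So dewufmas → dewufmasast.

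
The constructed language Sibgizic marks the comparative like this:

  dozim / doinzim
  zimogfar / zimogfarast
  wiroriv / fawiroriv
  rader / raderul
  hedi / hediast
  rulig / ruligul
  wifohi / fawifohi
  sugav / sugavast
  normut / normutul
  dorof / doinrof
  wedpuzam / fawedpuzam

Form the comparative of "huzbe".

"huzbe" begins with h-. The one such stem in the data (hedi → hediast) adds -ast, so the same rule applies.
So huzbe → huzbeast.

huzbeast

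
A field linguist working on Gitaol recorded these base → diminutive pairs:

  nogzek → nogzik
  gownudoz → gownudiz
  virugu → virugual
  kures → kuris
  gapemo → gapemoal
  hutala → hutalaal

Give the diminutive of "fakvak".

fakvik

gapemo and gownudoz both have last vowel 'o' yet inflect differently (gapemoal, gownudiz), so the last vowel is not what conditions the rule; whether the stem ends in a vowel or a consonant is.
"fakvak" ends in a consonant. The stems ending in a consonant (gownudoz → gownudiz, nogzek → nogzik, kures → kuris) change the last vowel to 'i'.
The other pattern: stems ending in a vowel add -al.
So fakvak → fakvik.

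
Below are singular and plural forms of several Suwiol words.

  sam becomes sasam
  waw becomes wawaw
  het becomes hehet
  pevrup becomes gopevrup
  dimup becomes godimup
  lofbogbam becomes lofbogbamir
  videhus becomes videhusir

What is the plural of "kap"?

"kap" has 1 vowel. The stems with 1 vowel (sam → sasam, waw → wawaw, het → hehet) repeat the first consonant+vowel as a prefix.
So kap → kakap.

kakap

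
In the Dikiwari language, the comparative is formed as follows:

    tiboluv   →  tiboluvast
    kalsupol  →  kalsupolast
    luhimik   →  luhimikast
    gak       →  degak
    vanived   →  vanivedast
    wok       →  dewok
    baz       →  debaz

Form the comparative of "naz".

denaz

luhimik and gak both end in -k yet inflect differently (luhimikast, degak), so the final letter is not what conditions the rule; the number of vowels is.
"naz" has 1 vowel. The stems with 1 vowel (gak → degak, baz → debaz, wok → dewok) add the prefix de-.
So naz → denaz.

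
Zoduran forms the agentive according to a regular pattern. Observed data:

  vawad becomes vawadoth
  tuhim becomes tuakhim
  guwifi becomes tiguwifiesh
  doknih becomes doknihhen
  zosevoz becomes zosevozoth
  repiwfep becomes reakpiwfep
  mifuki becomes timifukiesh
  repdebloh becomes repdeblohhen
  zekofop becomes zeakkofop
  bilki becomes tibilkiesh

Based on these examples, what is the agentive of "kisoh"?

kisohhen

"kisoh" ends in -h. The stems ending in -h (doknih → doknihhen, repdebloh → repdeblohhen) double the final consonant and add -en.
The other patterns: stems ending in -i add ti- … -esh around the stem; stems ending in -d or -z add -oth; stems ending in -m or -p insert -ak- after the first vowel.
So kisoh → kisohhen.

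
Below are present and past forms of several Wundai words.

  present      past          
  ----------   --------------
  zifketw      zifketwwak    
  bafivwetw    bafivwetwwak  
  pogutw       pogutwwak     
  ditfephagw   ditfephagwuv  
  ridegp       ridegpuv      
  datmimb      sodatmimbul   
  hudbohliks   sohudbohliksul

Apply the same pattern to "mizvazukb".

somizvazukbul

zifketw and ditfephagw both end in -w yet inflect differently (zifketwwak, ditfephagwuv), so the final letter is not what conditions the rule; the second-to-last letter is.
"mizvazukb" has second-to-last letter 'k'. The one such stem in the data (hudbohliks → sohudbohliksul) adds so- … -ul around the stem, so the same rule applies.
So mizvazukb → somizvazukbul.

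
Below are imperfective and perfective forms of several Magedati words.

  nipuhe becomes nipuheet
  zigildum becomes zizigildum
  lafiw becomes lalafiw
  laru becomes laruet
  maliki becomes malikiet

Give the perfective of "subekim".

susubekim

lafiw and maliki both have last vowel 'i' yet inflect differently (lalafiw, malikiet), so the last vowel is not what conditions the rule; whether the stem ends in a vowel or a consonant is.
"subekim" ends in a consonant. The stems ending in a consonant (zigildum → zizigildum, lafiw → lalafiw) repeat the first consonant+vowel as a prefix.
So subekim → susubekim.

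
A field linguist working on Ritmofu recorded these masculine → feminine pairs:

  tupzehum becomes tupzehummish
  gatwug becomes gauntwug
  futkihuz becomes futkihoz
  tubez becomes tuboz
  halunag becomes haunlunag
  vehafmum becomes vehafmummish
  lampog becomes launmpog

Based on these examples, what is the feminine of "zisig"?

ziunsig

"zisig" ends in -g. The stems ending in -g (gatwug → gauntwug, lampog → launmpog, halunag → haunlunag) insert -un- after the first vowel.
So zisig → ziunsig.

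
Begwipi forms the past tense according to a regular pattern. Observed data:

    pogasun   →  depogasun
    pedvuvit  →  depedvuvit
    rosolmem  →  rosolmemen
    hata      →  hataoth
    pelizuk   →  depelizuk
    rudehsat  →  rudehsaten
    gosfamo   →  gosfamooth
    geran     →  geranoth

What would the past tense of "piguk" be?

depiguk

rudehsat and pedvuvit both end in -t yet inflect differently (rudehsaten, depedvuvit), so the final letter is not what conditions the rule; the first letter is.
"piguk" begins with p-. The stems beginning with p- (pelizuk → depelizuk, pedvuvit → depedvuvit, pogasun → depogasun) add the prefix de-.
So piguk → depiguk.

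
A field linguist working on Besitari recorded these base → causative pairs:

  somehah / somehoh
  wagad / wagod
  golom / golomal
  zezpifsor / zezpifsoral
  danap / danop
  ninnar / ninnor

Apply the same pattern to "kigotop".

zezpifsor and ninnar both end in -r yet inflect differently (zezpifsoral, ninnor), so the final letter is not what conditions the rule; the last vowel is.
"kigotop" has last vowel 'o'. The stems whose last vowel is 'o' (golom → golomal, zezpifsor → zezpifsoral) add -al.
The other pattern: stems whose last vowel is 'a' change the last vowel to 'o'.
So kigotop → kigotopal.

kigotopal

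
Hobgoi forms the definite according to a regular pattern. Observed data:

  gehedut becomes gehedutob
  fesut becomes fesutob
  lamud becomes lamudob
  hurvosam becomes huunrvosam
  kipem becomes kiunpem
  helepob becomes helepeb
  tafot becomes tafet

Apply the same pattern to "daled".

"daled" has last vowel 'e'. The one such stem in the data (kipem → kiunpem) inserts -un- after the first vowel (as does hurvosam), so the same rule applies.
So daled → daunled.

daunled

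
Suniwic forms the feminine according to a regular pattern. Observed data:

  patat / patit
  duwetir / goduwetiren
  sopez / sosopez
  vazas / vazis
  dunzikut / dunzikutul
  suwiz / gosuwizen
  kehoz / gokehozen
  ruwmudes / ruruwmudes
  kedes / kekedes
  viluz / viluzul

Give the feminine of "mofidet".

"mofidet" has last vowel 'e'. The stems whose last vowel is 'e' (sopez → sosopez, ruwmudes → ruruwmudes, kedes → kekedes) repeat the first consonant+vowel as a prefix.
So mofidet → momofidet.

momofidet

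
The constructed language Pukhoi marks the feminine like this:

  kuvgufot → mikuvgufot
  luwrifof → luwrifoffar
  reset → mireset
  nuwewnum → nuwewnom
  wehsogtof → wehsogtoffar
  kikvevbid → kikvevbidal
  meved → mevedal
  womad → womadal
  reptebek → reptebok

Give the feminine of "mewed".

"mewed" ends in -d. The stems ending in -d (meved → mevedal, womad → womadal, kikvevbid → kikvevbidal) add -al.
So mewed → mewedal.

mewedal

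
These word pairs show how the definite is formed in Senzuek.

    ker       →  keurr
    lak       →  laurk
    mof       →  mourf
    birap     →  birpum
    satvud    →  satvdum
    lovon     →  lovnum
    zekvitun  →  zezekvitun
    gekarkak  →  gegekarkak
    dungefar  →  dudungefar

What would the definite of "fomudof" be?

lovon and zekvitun both end in -n yet inflect differently (lovnum, zezekvitun), so the final letter is not what conditions the rule; the number of vowels is.
"fomudof" has 3 vowels. The stems with 3 vowels (zekvitun → zezekvitun, gekarkak → gegekarkak, dungefar → dudungefar) repeat the first consonant+vowel as a prefix.
The other patterns: stems with 1 vowel insert -ur- after the first vowel; stems with 2 vowels delete the last vowel and add -um.
So fomudof → fofomudof.

fofomudof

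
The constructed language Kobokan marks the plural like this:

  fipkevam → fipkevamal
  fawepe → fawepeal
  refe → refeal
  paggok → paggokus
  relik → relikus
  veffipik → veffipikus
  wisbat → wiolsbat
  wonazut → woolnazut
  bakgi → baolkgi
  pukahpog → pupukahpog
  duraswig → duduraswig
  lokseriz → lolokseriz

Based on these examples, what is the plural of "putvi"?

puoltvi

fipkevam and wisbat both have last vowel 'a' yet inflect differently (fipkevamal, wiolsbat), so the last vowel is not what conditions the rule; the final letter is.
"putvi" ends in -i. The one such stem in the data (bakgi → baolkgi) inserts -ol- after the first vowel (as do wisbat, wonazut), so the same rule applies.
The other patterns: stems ending in -e or -m add -al; stems ending in -k add -us; stems ending in -g or -z repeat the first consonant+vowel as a prefix.
So putvi → puoltvi.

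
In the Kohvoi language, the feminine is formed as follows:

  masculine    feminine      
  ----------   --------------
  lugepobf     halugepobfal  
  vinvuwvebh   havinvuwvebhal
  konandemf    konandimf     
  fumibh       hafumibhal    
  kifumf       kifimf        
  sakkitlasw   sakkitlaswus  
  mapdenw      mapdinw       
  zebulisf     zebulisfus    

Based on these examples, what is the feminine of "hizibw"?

lugepobf and zebulisf both end in -f yet inflect differently (halugepobfal, zebulisfus), so the final letter is not what conditions the rule; the second-to-last letter is.
"hizibw" has second-to-last letter 'b'. The stems whose second-to-last letter is 'b' (fumibh → hafumibhal, vinvuwvebh → havinvuwvebhal, lugepobf → halugepobfal) add ha- … -al around the stem.
The other patterns: stems whose second-to-last letter is 's' add -us; stems whose second-to-last letter is 'm' or 'n' change the last vowel to 'i'.
So hizibw → hahizibwal.

hahizibwal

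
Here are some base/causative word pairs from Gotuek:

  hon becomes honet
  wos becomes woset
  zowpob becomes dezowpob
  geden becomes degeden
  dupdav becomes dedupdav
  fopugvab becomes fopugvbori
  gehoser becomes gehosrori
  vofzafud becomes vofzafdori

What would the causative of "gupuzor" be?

gupuzrori

"gupuzor" has 3 vowels. The stems with 3 vowels (fopugvab → fopugvbori, gehoser → gehosrori, vofzafud → vofzafdori) delete the last vowel and add -ori.
So gupuzor → gupuzrori.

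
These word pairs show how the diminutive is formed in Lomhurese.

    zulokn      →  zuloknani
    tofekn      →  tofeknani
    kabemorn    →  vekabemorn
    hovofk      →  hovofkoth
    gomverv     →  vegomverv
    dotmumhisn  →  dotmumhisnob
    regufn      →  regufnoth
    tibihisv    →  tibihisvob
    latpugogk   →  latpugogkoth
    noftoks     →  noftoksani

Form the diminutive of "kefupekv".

regufn and kabemorn both end in -n yet inflect differently (regufnoth, vekabemorn), so the final letter is not what conditions the rule; the second-to-last letter is.
"kefupekv" has second-to-last letter 'k'. The stems whose second-to-last letter is 'k' (noftoks → noftoksani, tofekn → tofeknani, zulokn → zuloknani) add -ani.
So kefupekv → kefupekvani.

kefupekvani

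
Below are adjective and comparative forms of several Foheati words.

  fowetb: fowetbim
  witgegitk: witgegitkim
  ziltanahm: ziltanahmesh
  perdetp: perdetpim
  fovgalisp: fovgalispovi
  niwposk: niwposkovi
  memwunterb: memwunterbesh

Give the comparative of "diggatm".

memwunterb and fowetb both end in -b yet inflect differently (memwunterbesh, fowetbim), so the final letter is not what conditions the rule; the second-to-last letter is.
"diggatm" has second-to-last letter 't'. The stems whose second-to-last letter is 't' (fowetb → fowetbim, perdetp → perdetpim, witgegitk → witgegitkim) add -im.
So diggatm → diggatmim.

diggatmim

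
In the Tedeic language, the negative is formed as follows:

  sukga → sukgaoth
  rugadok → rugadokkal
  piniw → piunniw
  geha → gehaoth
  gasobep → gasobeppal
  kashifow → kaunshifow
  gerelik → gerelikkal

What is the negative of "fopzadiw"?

founpzadiw

rugadok and kashifow both have last vowel 'o' yet inflect differently (rugadokkal, kaunshifow), so the last vowel is not what conditions the rule; the final letter is.
"fopzadiw" ends in -w. The stems ending in -w (kashifow → kaunshifow, piniw → piunniw) insert -un- after the first vowel.
So fopzadiw → founpzadiw.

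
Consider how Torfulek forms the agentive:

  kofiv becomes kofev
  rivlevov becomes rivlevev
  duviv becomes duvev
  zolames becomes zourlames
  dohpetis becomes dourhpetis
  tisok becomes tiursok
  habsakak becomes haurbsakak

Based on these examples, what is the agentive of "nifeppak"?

niurfeppak

"nifeppak" ends in -k. The stems ending in -k (tisok → tiursok, habsakak → haurbsakak) insert -ur- after the first vowel.
So nifeppak → niurfeppak.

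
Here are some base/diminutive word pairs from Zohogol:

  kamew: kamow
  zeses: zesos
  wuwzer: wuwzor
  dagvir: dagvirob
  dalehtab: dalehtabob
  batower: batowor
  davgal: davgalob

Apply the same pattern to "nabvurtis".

nabvurtisob

"nabvurtis" has last vowel 'i'. The one such stem in the data (dagvir → dagvirob) adds -ob, so the same rule applies.
So nabvurtis → nabvurtisob.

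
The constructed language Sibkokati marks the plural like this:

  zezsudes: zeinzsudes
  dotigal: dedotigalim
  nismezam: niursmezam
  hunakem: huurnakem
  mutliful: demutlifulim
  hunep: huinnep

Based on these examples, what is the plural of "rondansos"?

"rondansos" ends in -s. The one such stem in the data (zezsudes → zeinzsudes) inserts -in- after the first vowel (as does hunep), so the same rule applies.
So rondansos → roinndansos.

roinndansos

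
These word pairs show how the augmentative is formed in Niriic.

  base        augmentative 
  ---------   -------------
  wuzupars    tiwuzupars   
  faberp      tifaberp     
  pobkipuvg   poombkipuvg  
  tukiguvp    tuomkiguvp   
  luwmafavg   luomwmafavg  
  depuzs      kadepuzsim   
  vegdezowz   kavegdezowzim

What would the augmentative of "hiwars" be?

faberp and tukiguvp both end in -p yet inflect differently (tifaberp, tuomkiguvp), so the final letter is not what conditions the rule; the second-to-last letter is.
"hiwars" has second-to-last letter 'r'. The stems whose second-to-last letter is 'r' (wuzupars → tiwuzupars, faberp → tifaberp) add the prefix ti-.
So hiwars → tihiwars.

tihiwars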